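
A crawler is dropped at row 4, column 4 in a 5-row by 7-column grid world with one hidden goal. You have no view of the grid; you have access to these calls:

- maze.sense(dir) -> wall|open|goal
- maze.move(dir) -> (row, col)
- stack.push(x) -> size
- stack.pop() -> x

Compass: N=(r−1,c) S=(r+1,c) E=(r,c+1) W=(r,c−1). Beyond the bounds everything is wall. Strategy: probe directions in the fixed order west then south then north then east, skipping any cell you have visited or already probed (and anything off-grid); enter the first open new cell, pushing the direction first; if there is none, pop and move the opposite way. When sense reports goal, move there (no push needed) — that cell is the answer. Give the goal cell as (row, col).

Invoking maze.sense passing dir→west, giving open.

I try stack.push passing x→west, and get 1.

I call maze.move passing dir→west, and observe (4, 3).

I run maze.sense passing dir→west, and observe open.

Now I run stack.push passing x→west, → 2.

Calling maze.move passing dir→west, giving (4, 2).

I run maze.sense passing dir→west, which returns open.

Now I run stack.push passing x→west, which returns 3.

I invoke maze.move passing dir→west, → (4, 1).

Then maze.sense passing dir→west, which returns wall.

I run maze.sense passing dir→north, which returns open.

Calling stack.push passing x→north, → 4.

I run maze.move passing dir→north, giving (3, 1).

Using maze.sense passing dir→west, → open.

I call stack.push passing x→west, giving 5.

Next I call maze.move passing dir→west, → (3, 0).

Using maze.sense passing dir→north, which returns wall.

I try stack.pop, — result: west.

Now I run maze.move passing dir→east, → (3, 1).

I invoke maze.sense passing dir→north, — result: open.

Now I run stack.push passing x→north, : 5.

I use maze.move passing dir→north, yielding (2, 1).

Then maze.sense passing dir→north, — result: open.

Then stack.push passing x→north, giving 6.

I invoke maze.move passing dir→north, which returns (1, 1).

I invoke maze.sense passing dir→west, : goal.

Then maze.move passing dir→west, : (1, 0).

Answer: (1, 0)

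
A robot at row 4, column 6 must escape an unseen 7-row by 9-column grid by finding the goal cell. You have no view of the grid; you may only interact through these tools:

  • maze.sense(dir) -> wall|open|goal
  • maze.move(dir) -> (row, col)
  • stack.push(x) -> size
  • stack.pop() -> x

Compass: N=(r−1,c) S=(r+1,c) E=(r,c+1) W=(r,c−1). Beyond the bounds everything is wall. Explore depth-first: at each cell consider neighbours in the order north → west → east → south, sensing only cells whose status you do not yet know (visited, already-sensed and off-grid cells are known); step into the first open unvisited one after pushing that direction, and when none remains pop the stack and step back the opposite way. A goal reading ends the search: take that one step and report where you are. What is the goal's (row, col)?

-> maze.sense(dir=north)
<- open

-> stack.push(x=north)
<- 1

-> maze.move(dir=north)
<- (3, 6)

-> maze.sense(dir=north)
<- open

-> stack.push(x=north)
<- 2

-> maze.move(dir=north)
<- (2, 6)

-> maze.sense(dir=north)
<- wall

-> maze.sense(dir=west)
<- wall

-> maze.sense(dir=east)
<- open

-> stack.push(x=east)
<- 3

-> maze.move(dir=east)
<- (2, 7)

-> maze.sense(dir=north)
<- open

-> stack.push(x=north)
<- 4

-> maze.move(dir=north)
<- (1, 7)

-> maze.sense(dir=north)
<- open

-> stack.push(x=north)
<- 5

-> maze.move(dir=north)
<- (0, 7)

-> maze.sense(dir=west)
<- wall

-> maze.sense(dir=east)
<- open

-> stack.push(x=east)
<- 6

-> maze.move(dir=east)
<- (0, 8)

-> maze.sense(dir=south)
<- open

-> stack.push(x=south)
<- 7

-> maze.move(dir=south)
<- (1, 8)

-> maze.sense(dir=south)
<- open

-> stack.push(x=south)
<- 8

-> maze.move(dir=south)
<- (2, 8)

-> maze.sense(dir=south)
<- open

-> stack.push(x=south)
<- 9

-> maze.move(dir=south)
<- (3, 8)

-> maze.sense(dir=west)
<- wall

-> maze.sense(dir=south)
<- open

-> stack.push(x=south)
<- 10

-> maze.move(dir=south)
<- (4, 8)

-> maze.sense(dir=west)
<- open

-> stack.push(x=west)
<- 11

-> maze.move(dir=west)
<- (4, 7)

-> maze.sense(dir=south)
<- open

-> stack.push(x=south)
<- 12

-> maze.move(dir=south)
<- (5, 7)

-> maze.sense(dir=west)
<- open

-> stack.push(x=west)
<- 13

-> maze.move(dir=west)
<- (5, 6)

-> maze.sense(dir=west)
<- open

-> stack.push(x=west)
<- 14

-> maze.move(dir=west)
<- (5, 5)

-> maze.sense(dir=north)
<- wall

-> maze.sense(dir=west)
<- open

-> stack.push(x=west)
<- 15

-> maze.move(dir=west)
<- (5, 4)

-> maze.sense(dir=north)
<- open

-> stack.push(x=north)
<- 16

-> maze.move(dir=north)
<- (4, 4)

-> maze.sense(dir=north)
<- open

-> stack.push(x=north)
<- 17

-> maze.move(dir=north)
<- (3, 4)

-> maze.sense(dir=north)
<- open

-> stack.push(x=north)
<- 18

-> maze.move(dir=north)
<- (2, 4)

-> maze.sense(dir=north)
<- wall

-> maze.sense(dir=west)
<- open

-> stack.push(x=west)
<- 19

-> maze.move(dir=west)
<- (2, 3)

-> maze.sense(dir=north)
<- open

-> stack.push(x=north)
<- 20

-> maze.move(dir=north)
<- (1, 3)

-> maze.sense(dir=north)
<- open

-> stack.push(x=north)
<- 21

-> maze.move(dir=north)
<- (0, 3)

-> maze.sense(dir=west)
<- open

-> stack.push(x=west)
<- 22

-> maze.move(dir=west)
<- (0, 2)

-> maze.sense(dir=west)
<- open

-> stack.push(x=west)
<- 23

-> maze.move(dir=west)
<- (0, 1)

-> maze.sense(dir=west)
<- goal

-> maze.move(dir=west)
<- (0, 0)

Answer: (0, 0)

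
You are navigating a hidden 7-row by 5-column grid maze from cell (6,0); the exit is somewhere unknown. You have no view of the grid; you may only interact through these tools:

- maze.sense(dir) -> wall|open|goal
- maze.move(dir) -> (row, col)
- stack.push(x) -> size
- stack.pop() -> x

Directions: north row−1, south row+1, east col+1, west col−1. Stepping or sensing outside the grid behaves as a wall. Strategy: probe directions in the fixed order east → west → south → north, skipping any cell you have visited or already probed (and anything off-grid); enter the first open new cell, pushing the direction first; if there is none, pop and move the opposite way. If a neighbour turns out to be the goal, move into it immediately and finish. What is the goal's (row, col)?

// 1. maze.sense(dir: east) -> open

// 2. stack.push(x: east) -> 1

// 3. maze.move(dir: east) -> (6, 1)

// 4. maze.sense(dir: east) -> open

// 5. stack.push(x: east) -> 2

// 6. maze.move(dir: east) -> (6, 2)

// 7. maze.sense(dir: east) -> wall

// 8. maze.sense(dir: north) -> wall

// 9. stack.pop() -> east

// 10. maze.move(dir: west) -> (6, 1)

// 11. maze.sense(dir: north) -> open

// 12. stack.push(x: north) -> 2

// 13. maze.move(dir: north) -> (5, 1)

// 14. maze.sense(dir: west) -> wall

// 15. maze.sense(dir: north) -> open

// 16. stack.push(x: north) -> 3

// 17. maze.move(dir: north) -> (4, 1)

// 18. maze.sense(dir: east) -> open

// 19. stack.push(x: east) -> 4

// 20. maze.move(dir: east) -> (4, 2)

// 21. maze.sense(dir: east) -> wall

// 22. maze.sense(dir: north) -> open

// 23. stack.push(x: north) -> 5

// 24. maze.move(dir: north) -> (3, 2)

// 25. maze.sense(dir: east) -> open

// 26. stack.push(x: east) -> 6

// 27. maze.move(dir: east) -> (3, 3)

// 28. maze.sense(dir: east) -> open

// 29. stack.push(x: east) -> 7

// 30. maze.move(dir: east) -> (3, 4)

// 31. maze.sense(dir: south) -> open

// 32. stack.push(x: south) -> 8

// 33. maze.move(dir: south) -> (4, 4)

// 34. maze.sense(dir: south) -> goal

// 35. maze.move(dir: south) -> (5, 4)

Answer: (5, 4)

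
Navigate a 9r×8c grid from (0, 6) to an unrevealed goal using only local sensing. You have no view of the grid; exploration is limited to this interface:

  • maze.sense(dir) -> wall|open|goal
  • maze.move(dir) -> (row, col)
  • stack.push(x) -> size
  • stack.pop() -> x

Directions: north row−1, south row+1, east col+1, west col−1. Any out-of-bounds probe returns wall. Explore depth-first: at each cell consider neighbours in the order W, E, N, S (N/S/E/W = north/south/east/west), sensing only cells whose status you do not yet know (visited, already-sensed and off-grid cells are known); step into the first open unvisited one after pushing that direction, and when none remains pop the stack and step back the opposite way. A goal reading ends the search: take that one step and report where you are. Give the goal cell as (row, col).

> sense dir='west'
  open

> push x='west'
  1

> move dir='west'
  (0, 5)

> sense dir='west'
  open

> push x='west'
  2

> move dir='west'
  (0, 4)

> sense dir='west'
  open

> push x='west'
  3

> move dir='west'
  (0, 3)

> sense dir='west'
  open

> push x='west'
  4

> move dir='west'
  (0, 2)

> sense dir='west'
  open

> push x='west'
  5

> move dir='west'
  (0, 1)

> sense dir='west'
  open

> push x='west'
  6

> move dir='west'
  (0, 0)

> sense dir='south'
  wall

> pop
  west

> move dir='east'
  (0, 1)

> sense dir='south'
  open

> push x='south'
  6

> move dir='south'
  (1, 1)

> sense dir='east'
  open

> push x='east'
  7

> move dir='east'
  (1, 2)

> sense dir='east'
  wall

> sense dir='south'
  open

> push x='south'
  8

> move dir='south'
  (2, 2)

> sense dir='west'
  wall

> sense dir='east'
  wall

> sense dir='south'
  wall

> pop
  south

> move dir='north'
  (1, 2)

> pop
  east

> move dir='west'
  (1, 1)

> pop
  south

> move dir='north'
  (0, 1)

> pop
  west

> move dir='east'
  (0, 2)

> pop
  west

> move dir='east'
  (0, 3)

> pop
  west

> move dir='east'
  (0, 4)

> sense dir='south'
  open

> push x='south'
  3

> move dir='south'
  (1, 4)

> sense dir='east'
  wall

> sense dir='south'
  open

> push x='south'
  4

> move dir='south'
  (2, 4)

> sense dir='east'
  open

> push x='east'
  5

> move dir='east'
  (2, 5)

> sense dir='east'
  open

> push x='east'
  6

> move dir='east'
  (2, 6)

> sense dir='east'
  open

> push x='east'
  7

> move dir='east'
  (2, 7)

> sense dir='north'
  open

> push x='north'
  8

> move dir='north'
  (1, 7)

> sense dir='west'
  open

> push x='west'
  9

> move dir='west'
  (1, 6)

> pop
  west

> move dir='east'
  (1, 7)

> sense dir='north'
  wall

> pop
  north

> move dir='south'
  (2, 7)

> sense dir='south'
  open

> push x='south'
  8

> move dir='south'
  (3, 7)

> sense dir='west'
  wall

> sense dir='south'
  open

> push x='south'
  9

> move dir='south'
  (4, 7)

> sense dir='west'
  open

> push x='west'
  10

> move dir='west'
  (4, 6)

> sense dir='west'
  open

> push x='west'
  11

> move dir='west'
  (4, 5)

> sense dir='west'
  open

> push x='west'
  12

> move dir='west'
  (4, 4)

> sense dir='west'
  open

> push x='west'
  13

> move dir='west'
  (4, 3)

> sense dir='west'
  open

> push x='west'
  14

> move dir='west'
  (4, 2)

> sense dir='west'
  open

> push x='west'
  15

> move dir='west'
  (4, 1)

> sense dir='west'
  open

> push x='west'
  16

> move dir='west'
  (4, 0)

> sense dir='north'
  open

> push x='north'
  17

> move dir='north'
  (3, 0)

> sense dir='east'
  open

> push x='east'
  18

> move dir='east'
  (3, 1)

> pop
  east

> move dir='west'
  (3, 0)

> sense dir='north'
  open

> push x='north'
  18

> move dir='north'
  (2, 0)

> pop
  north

> move dir='south'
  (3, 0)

> pop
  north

> move dir='south'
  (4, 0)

> sense dir='south'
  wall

> pop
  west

> move dir='east'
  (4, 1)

> sense dir='south'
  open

> push x='south'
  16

> move dir='south'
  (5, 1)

> sense dir='east'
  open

> push x='east'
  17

> move dir='east'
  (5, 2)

> sense dir='east'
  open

> push x='east'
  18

> move dir='east'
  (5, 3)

> sense dir='east'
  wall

> sense dir='south'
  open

> push x='south'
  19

> move dir='south'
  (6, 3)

> sense dir='west'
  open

> push x='west'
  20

> move dir='west'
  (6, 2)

> sense dir='west'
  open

> push x='west'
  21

> move dir='west'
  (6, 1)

> sense dir='west'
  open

> push x='west'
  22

> move dir='west'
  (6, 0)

> sense dir='south'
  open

> push x='south'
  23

> move dir='south'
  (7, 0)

> sense dir='east'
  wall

> sense dir='south'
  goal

> move dir='south'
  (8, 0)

Answer: (8, 0)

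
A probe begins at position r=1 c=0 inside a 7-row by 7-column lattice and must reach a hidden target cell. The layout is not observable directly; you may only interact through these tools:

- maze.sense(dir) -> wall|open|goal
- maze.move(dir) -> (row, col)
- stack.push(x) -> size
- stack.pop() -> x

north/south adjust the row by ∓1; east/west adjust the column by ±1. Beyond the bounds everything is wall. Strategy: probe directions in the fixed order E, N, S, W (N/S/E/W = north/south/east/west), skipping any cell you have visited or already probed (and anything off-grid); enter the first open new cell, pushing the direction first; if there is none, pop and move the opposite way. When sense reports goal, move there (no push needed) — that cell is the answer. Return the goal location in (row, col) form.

CALL maze.sense[east]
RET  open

CALL stack.push[east]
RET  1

CALL maze.move[east]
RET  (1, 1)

CALL maze.sense[east]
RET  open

CALL stack.push[east]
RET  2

CALL maze.move[east]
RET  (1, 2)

CALL maze.sense[east]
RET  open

CALL stack.push[east]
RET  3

CALL maze.move[east]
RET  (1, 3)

CALL maze.sense[east]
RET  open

CALL stack.push[east]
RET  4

CALL maze.move[east]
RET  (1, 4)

CALL maze.sense[east]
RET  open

CALL stack.push[east]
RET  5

CALL maze.move[east]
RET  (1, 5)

CALL maze.sense[east]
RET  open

CALL stack.push[east]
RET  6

CALL maze.move[east]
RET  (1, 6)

CALL maze.sense[north]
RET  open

CALL stack.push[north]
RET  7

CALL maze.move[north]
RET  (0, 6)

CALL maze.sense[west]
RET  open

CALL stack.push[west]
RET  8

CALL maze.move[west]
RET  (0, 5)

CALL maze.sense[west]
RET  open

CALL stack.push[west]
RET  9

CALL maze.move[west]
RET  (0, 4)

CALL maze.sense[west]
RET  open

CALL stack.push[west]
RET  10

CALL maze.move[west]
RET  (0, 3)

CALL maze.sense[west]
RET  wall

CALL stack.pop[]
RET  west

CALL maze.move[east]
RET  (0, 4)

CALL stack.pop[]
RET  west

CALL maze.move[east]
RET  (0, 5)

CALL stack.pop[]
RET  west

CALL maze.move[east]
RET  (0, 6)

CALL stack.pop[]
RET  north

CALL maze.move[south]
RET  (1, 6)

CALL maze.sense[south]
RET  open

CALL stack.push[south]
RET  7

CALL maze.move[south]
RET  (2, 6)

CALL maze.sense[south]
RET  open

CALL stack.push[south]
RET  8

CALL maze.move[south]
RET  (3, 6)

CALL maze.sense[south]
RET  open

CALL stack.push[south]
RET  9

CALL maze.move[south]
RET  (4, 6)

CALL maze.sense[south]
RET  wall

CALL maze.sense[west]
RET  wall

CALL stack.pop[]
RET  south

CALL maze.move[north]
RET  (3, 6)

CALL maze.sense[west]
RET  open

CALL stack.push[west]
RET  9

CALL maze.move[west]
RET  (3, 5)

CALL maze.sense[north]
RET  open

CALL stack.push[north]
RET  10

CALL maze.move[north]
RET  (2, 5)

CALL maze.sense[west]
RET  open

CALL stack.push[west]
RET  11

CALL maze.move[west]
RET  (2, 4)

CALL maze.sense[south]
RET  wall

CALL maze.sense[west]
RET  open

CALL stack.push[west]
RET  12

CALL maze.move[west]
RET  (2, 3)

CALL maze.sense[south]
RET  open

CALL stack.push[south]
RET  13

CALL maze.move[south]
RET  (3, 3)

CALL maze.sense[south]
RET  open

CALL stack.push[south]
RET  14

CALL maze.move[south]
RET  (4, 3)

CALL maze.sense[east]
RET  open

CALL stack.push[east]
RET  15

CALL maze.move[east]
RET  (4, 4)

CALL maze.sense[south]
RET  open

CALL stack.push[south]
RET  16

CALL maze.move[south]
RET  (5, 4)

CALL maze.sense[east]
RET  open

CALL stack.push[east]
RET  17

CALL maze.move[east]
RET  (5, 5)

CALL maze.sense[south]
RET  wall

CALL stack.pop[]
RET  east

CALL maze.move[west]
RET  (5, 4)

CALL maze.sense[south]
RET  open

CALL stack.push[south]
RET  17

CALL maze.move[south]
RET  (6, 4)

CALL maze.sense[west]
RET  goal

CALL maze.move[west]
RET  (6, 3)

Answer: (6, 3)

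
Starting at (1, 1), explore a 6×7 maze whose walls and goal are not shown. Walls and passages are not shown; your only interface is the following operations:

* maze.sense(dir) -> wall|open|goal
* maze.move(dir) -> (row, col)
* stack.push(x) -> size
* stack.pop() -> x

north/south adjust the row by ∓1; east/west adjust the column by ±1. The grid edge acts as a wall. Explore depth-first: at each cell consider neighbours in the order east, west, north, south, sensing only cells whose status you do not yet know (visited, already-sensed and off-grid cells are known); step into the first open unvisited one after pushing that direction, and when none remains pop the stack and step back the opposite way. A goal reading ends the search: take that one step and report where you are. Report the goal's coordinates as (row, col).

-> sense(dir='east')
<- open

-> push(x='east')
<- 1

-> move(dir='east')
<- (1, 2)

-> sense(dir='east')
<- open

-> push(x='east')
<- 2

-> move(dir='east')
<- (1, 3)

-> sense(dir='east')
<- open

-> push(x='east')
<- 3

-> move(dir='east')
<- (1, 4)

-> sense(dir='east')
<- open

-> push(x='east')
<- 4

-> move(dir='east')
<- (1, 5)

-> sense(dir='east')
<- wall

-> sense(dir='north')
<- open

-> push(x='north')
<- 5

-> move(dir='north')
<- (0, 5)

-> sense(dir='east')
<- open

-> push(x='east')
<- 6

-> move(dir='east')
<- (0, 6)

-> pop()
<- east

-> move(dir='west')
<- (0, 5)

-> sense(dir='west')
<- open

-> push(x='west')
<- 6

-> move(dir='west')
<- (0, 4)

-> sense(dir='west')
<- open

-> push(x='west')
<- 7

-> move(dir='west')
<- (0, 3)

-> sense(dir='west')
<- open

-> push(x='west')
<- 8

-> move(dir='west')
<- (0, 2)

-> sense(dir='west')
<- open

-> push(x='west')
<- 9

-> move(dir='west')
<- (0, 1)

-> sense(dir='west')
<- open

-> push(x='west')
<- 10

-> move(dir='west')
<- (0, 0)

-> sense(dir='south')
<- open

-> push(x='south')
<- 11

-> move(dir='south')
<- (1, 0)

-> sense(dir='south')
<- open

-> push(x='south')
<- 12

-> move(dir='south')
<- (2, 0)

-> sense(dir='east')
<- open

-> push(x='east')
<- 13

-> move(dir='east')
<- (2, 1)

-> sense(dir='east')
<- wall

-> sense(dir='south')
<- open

-> push(x='south')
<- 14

-> move(dir='south')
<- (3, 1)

-> sense(dir='east')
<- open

-> push(x='east')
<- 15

-> move(dir='east')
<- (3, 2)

-> sense(dir='east')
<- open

-> push(x='east')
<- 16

-> move(dir='east')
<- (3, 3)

-> sense(dir='east')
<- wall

-> sense(dir='north')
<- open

-> push(x='north')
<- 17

-> move(dir='north')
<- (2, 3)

-> sense(dir='east')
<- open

-> push(x='east')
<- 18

-> move(dir='east')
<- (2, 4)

-> sense(dir='east')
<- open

-> push(x='east')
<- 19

-> move(dir='east')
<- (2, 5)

-> sense(dir='east')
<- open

-> push(x='east')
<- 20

-> move(dir='east')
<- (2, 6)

-> sense(dir='south')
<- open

-> push(x='south')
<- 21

-> move(dir='south')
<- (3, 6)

-> sense(dir='west')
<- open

-> push(x='west')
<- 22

-> move(dir='west')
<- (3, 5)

-> sense(dir='south')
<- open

-> push(x='south')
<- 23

-> move(dir='south')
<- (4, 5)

-> sense(dir='east')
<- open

-> push(x='east')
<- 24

-> move(dir='east')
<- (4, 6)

-> sense(dir='south')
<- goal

-> move(dir='south')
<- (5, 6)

Answer: (5, 6)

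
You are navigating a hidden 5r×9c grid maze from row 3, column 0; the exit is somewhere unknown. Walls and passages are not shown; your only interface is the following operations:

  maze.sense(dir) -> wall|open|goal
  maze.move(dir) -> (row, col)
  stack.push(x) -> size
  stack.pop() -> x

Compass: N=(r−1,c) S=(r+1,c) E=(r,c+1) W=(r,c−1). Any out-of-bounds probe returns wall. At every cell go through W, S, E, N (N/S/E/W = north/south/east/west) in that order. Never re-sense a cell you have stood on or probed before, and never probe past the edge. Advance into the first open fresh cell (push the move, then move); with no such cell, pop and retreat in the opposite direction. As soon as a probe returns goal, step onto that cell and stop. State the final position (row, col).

→ sense(dir=south)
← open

→ push(x=south)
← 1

→ move(dir=south)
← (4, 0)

→ sense(dir=east)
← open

→ push(x=east)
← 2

→ move(dir=east)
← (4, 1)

→ sense(dir=east)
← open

→ push(x=east)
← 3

→ move(dir=east)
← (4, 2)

→ sense(dir=east)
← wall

→ sense(dir=north)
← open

→ push(x=north)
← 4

→ move(dir=north)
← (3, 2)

→ sense(dir=west)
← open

→ push(x=west)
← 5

→ move(dir=west)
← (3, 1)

→ sense(dir=north)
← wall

→ pop()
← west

→ move(dir=east)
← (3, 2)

→ sense(dir=east)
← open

→ push(x=east)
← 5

→ move(dir=east)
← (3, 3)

→ sense(dir=east)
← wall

→ sense(dir=north)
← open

→ push(x=north)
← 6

→ move(dir=north)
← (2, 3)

→ sense(dir=west)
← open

→ push(x=west)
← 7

→ move(dir=west)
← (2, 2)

→ sense(dir=north)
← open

→ push(x=north)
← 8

→ move(dir=north)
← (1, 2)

→ sense(dir=west)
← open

→ push(x=west)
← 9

→ move(dir=west)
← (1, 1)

→ sense(dir=west)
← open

→ push(x=west)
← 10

→ move(dir=west)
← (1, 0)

→ sense(dir=south)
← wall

→ sense(dir=north)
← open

→ push(x=north)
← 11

→ move(dir=north)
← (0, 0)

→ sense(dir=east)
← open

→ push(x=east)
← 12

→ move(dir=east)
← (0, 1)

→ sense(dir=east)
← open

→ push(x=east)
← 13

→ move(dir=east)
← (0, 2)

→ sense(dir=east)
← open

→ push(x=east)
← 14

→ move(dir=east)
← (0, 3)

→ sense(dir=south)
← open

→ push(x=south)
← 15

→ move(dir=south)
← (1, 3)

→ sense(dir=east)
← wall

→ pop()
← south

→ move(dir=north)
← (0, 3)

→ sense(dir=east)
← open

→ push(x=east)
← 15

→ move(dir=east)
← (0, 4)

→ sense(dir=east)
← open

→ push(x=east)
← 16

→ move(dir=east)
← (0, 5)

→ sense(dir=south)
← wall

→ sense(dir=east)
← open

→ push(x=east)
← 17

→ move(dir=east)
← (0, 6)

→ sense(dir=south)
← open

→ push(x=south)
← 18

→ move(dir=south)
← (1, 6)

→ sense(dir=south)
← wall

→ sense(dir=east)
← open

→ push(x=east)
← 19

→ move(dir=east)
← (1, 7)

→ sense(dir=south)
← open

→ push(x=south)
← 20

→ move(dir=south)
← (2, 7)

→ sense(dir=south)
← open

→ push(x=south)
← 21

→ move(dir=south)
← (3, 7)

→ sense(dir=west)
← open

→ push(x=west)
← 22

→ move(dir=west)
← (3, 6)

→ sense(dir=west)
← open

→ push(x=west)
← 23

→ move(dir=west)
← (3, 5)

→ sense(dir=south)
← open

→ push(x=south)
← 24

→ move(dir=south)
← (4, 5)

→ sense(dir=west)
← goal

→ move(dir=west)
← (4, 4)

Answer: (4, 4)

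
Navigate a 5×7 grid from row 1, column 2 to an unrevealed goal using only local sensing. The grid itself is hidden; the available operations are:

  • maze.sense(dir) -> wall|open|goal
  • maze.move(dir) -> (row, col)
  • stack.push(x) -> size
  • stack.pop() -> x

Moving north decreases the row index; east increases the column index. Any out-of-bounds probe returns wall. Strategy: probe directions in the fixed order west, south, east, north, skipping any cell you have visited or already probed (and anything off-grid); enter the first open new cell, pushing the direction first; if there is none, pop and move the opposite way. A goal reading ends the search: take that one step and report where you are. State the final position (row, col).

Step: maze.sense[dir→west]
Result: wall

Step: maze.sense[dir→south]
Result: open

Step: stack.push[x→south]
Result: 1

Step: maze.move[dir→south]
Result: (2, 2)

Step: maze.sense[dir→west]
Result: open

Step: stack.push[x→west]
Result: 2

Step: maze.move[dir→west]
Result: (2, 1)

Step: maze.sense[dir→west]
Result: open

Step: stack.push[x→west]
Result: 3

Step: maze.move[dir→west]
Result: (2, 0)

Step: maze.sense[dir→south]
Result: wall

Step: maze.sense[dir→north]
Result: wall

Step: stack.pop[]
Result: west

Step: maze.move[dir→east]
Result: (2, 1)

Step: maze.sense[dir→south]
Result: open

Step: stack.push[x→south]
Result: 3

Step: maze.move[dir→south]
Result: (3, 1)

Step: maze.sense[dir→south]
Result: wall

Step: maze.sense[dir→east]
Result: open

Step: stack.push[x→east]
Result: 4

Step: maze.move[dir→east]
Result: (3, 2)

Step: maze.sense[dir→south]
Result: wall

Step: maze.sense[dir→east]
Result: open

Step: stack.push[x→east]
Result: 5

Step: maze.move[dir→east]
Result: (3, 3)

Step: maze.sense[dir→south]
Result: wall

Step: maze.sense[dir→east]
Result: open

Step: stack.push[x→east]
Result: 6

Step: maze.move[dir→east]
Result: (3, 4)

Step: maze.sense[dir→south]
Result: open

Step: stack.push[x→south]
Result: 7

Step: maze.move[dir→south]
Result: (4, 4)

Step: maze.sense[dir→east]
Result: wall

Step: stack.pop[]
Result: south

Step: maze.move[dir→north]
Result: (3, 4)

Step: maze.sense[dir→east]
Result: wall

Step: maze.sense[dir→north]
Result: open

Step: stack.push[x→north]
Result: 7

Step: maze.move[dir→north]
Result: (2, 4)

Step: maze.sense[dir→west]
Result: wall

Step: maze.sense[dir→east]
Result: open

Step: stack.push[x→east]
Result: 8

Step: maze.move[dir→east]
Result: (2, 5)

Step: maze.sense[dir→east]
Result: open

Step: stack.push[x→east]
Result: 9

Step: maze.move[dir→east]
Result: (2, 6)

Step: maze.sense[dir→south]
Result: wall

Step: maze.sense[dir→north]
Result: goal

Step: maze.move[dir→north]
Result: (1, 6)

Answer: (1, 6)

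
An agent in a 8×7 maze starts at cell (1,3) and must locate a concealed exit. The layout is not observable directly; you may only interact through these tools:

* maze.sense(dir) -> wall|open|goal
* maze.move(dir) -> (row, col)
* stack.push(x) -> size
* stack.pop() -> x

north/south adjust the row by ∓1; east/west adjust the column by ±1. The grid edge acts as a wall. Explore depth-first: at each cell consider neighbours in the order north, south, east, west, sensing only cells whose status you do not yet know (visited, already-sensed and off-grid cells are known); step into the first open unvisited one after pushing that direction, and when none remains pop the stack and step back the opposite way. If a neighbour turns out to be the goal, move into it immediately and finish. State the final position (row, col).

·→ maze.sense(north)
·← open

·→ stack.push(north)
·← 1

·→ maze.move(north)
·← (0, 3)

·→ maze.sense(east)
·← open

·→ stack.push(east)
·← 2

·→ maze.move(east)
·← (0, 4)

·→ maze.sense(south)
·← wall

·→ maze.sense(east)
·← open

·→ stack.push(east)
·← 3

·→ maze.move(east)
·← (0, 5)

·→ maze.sense(south)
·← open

·→ stack.push(south)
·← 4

·→ maze.move(south)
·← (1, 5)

·→ maze.sense(south)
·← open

·→ stack.push(south)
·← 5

·→ maze.move(south)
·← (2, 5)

·→ maze.sense(south)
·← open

·→ stack.push(south)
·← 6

·→ maze.move(south)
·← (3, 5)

·→ maze.sense(south)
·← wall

·→ maze.sense(east)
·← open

·→ stack.push(east)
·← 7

·→ maze.move(east)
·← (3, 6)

·→ maze.sense(north)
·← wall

·→ maze.sense(south)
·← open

·→ stack.push(south)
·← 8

·→ maze.move(south)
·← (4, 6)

·→ maze.sense(south)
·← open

·→ stack.push(south)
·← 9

·→ maze.move(south)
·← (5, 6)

·→ maze.sense(south)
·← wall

·→ maze.sense(west)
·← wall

·→ stack.pop()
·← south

·→ maze.move(north)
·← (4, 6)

·→ stack.pop()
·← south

·→ maze.move(north)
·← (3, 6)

·→ stack.pop()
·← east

·→ maze.move(west)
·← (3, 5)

·→ maze.sense(west)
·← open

·→ stack.push(west)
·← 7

·→ maze.move(west)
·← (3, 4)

·→ maze.sense(north)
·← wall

·→ maze.sense(south)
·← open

·→ stack.push(south)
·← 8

·→ maze.move(south)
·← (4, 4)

·→ maze.sense(south)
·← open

·→ stack.push(south)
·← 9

·→ maze.move(south)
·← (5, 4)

·→ maze.sense(south)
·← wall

·→ maze.sense(west)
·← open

·→ stack.push(west)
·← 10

·→ maze.move(west)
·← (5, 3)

·→ maze.sense(north)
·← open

·→ stack.push(north)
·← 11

·→ maze.move(north)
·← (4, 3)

·→ maze.sense(north)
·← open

·→ stack.push(north)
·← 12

·→ maze.move(north)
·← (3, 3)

·→ maze.sense(north)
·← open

·→ stack.push(north)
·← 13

·→ maze.move(north)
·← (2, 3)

·→ maze.sense(west)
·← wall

·→ stack.pop()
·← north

·→ maze.move(south)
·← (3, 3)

·→ maze.sense(west)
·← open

·→ stack.push(west)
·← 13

·→ maze.move(west)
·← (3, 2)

·→ maze.sense(south)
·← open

·→ stack.push(south)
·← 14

·→ maze.move(south)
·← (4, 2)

·→ maze.sense(south)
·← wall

·→ maze.sense(west)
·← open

·→ stack.push(west)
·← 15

·→ maze.move(west)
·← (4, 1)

·→ maze.sense(north)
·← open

·→ stack.push(north)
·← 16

·→ maze.move(north)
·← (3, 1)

·→ maze.sense(north)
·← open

·→ stack.push(north)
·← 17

·→ maze.move(north)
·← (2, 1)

·→ maze.sense(north)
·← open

·→ stack.push(north)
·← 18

·→ maze.move(north)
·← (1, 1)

·→ maze.sense(north)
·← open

·→ stack.push(north)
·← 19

·→ maze.move(north)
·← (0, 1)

·→ maze.sense(east)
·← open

·→ stack.push(east)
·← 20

·→ maze.move(east)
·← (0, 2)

·→ maze.sense(south)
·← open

·→ stack.push(south)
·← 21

·→ maze.move(south)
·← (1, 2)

·→ stack.pop()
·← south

·→ maze.move(north)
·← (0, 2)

·→ stack.pop()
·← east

·→ maze.move(west)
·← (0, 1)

·→ maze.sense(west)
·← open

·→ stack.push(west)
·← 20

·→ maze.move(west)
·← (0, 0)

·→ maze.sense(south)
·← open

·→ stack.push(south)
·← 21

·→ maze.move(south)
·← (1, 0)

·→ maze.sense(south)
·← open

·→ stack.push(south)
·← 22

·→ maze.move(south)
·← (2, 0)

·→ maze.sense(south)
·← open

·→ stack.push(south)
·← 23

·→ maze.move(south)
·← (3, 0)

·→ maze.sense(south)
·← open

·→ stack.push(south)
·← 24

·→ maze.move(south)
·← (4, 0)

·→ maze.sense(south)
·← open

·→ stack.push(south)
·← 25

·→ maze.move(south)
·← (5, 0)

·→ maze.sense(south)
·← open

·→ stack.push(south)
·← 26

·→ maze.move(south)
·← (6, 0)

·→ maze.sense(south)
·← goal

·→ maze.move(south)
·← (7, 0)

Answer: (7, 0)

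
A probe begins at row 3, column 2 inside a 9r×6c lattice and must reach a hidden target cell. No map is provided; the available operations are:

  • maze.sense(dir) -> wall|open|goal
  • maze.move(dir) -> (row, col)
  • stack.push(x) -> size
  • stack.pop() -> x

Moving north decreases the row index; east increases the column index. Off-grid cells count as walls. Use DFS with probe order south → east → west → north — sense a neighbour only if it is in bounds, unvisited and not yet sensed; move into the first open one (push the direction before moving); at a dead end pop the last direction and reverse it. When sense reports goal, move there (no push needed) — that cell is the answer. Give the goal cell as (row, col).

Step: sense[south]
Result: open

Step: push[south]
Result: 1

Step: move[south]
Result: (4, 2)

Step: sense[south]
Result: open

Step: push[south]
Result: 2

Step: move[south]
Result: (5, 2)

Step: sense[south]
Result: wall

Step: sense[east]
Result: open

Step: push[east]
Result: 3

Step: move[east]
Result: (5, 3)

Step: sense[south]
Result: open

Step: push[south]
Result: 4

Step: move[south]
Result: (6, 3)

Step: sense[south]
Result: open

Step: push[south]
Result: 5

Step: move[south]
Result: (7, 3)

Step: sense[south]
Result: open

Step: push[south]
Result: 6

Step: move[south]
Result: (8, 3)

Step: sense[east]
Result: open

Step: push[east]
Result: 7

Step: move[east]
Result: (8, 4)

Step: sense[east]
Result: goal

Step: move[east]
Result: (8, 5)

Answer: (8, 5)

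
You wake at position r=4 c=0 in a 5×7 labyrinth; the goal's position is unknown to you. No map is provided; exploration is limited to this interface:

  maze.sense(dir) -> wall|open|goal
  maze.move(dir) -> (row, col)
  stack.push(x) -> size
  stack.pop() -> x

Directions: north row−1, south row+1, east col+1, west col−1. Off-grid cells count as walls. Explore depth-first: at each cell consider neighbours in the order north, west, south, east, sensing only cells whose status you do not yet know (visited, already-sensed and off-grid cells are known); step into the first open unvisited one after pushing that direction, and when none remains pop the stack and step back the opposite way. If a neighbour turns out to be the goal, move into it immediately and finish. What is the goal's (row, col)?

// maze.sense(dir: north) == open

// stack.push(x: north) == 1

// maze.move(dir: north) == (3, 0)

// maze.sense(dir: north) == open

// stack.push(x: north) == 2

// maze.move(dir: north) == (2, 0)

// maze.sense(dir: north) == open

// stack.push(x: north) == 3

// maze.move(dir: north) == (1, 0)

// maze.sense(dir: north) == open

// stack.push(x: north) == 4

// maze.move(dir: north) == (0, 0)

// maze.sense(dir: east) == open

// stack.push(x: east) == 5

// maze.move(dir: east) == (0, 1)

// maze.sense(dir: south) == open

// stack.push(x: south) == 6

// maze.move(dir: south) == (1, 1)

// maze.sense(dir: south) == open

// stack.push(x: south) == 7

// maze.move(dir: south) == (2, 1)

// maze.sense(dir: south) == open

// stack.push(x: south) == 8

// maze.move(dir: south) == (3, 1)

// maze.sense(dir: south) == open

// stack.push(x: south) == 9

// maze.move(dir: south) == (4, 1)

// maze.sense(dir: east) == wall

// stack.pop() == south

// maze.move(dir: north) == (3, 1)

// maze.sense(dir: east) == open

// stack.push(x: east) == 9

// maze.move(dir: east) == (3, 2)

// maze.sense(dir: north) == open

// stack.push(x: north) == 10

// maze.move(dir: north) == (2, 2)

// maze.sense(dir: north) == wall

// maze.sense(dir: east) == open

// stack.push(x: east) == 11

// maze.move(dir: east) == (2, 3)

// maze.sense(dir: north) == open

// stack.push(x: north) == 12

// maze.move(dir: north) == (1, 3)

// maze.sense(dir: north) == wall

// maze.sense(dir: east) == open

// stack.push(x: east) == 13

// maze.move(dir: east) == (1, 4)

// maze.sense(dir: north) == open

// stack.push(x: north) == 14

// maze.move(dir: north) == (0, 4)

// maze.sense(dir: east) == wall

// stack.pop() == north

// maze.move(dir: south) == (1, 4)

// maze.sense(dir: south) == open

// stack.push(x: south) == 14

// maze.move(dir: south) == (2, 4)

// maze.sense(dir: south) == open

// stack.push(x: south) == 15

// maze.move(dir: south) == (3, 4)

// maze.sense(dir: west) == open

// stack.push(x: west) == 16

// maze.move(dir: west) == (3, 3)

// maze.sense(dir: south) == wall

// stack.pop() == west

// maze.move(dir: east) == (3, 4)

// maze.sense(dir: south) == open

// stack.push(x: south) == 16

// maze.move(dir: south) == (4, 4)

// maze.sense(dir: east) == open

// stack.push(x: east) == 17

// maze.move(dir: east) == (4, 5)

// maze.sense(dir: north) == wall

// maze.sense(dir: east) == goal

// maze.move(dir: east) == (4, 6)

Answer: (4, 6)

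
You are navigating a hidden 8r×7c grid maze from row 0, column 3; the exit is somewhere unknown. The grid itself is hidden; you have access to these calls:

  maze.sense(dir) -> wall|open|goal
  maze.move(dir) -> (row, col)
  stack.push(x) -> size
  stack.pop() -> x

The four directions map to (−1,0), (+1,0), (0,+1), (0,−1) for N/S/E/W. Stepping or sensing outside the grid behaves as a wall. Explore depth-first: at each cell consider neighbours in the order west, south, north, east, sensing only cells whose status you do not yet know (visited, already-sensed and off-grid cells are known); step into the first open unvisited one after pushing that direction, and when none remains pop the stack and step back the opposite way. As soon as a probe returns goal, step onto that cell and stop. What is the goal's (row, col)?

;; maze.sense(west) ~> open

;; stack.push(west) ~> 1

;; maze.move(west) ~> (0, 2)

;; maze.sense(west) ~> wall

;; maze.sense(south) ~> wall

;; stack.pop() ~> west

;; maze.move(east) ~> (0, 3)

;; maze.sense(south) ~> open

;; stack.push(south) ~> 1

;; maze.move(south) ~> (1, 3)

;; maze.sense(south) ~> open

;; stack.push(south) ~> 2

;; maze.move(south) ~> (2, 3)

;; maze.sense(west) ~> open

;; stack.push(west) ~> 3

;; maze.move(west) ~> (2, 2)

;; maze.sense(west) ~> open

;; stack.push(west) ~> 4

;; maze.move(west) ~> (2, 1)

;; maze.sense(west) ~> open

;; stack.push(west) ~> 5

;; maze.move(west) ~> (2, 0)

;; maze.sense(south) ~> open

;; stack.push(south) ~> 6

;; maze.move(south) ~> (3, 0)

;; maze.sense(south) ~> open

;; stack.push(south) ~> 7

;; maze.move(south) ~> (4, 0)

;; maze.sense(south) ~> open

;; stack.push(south) ~> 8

;; maze.move(south) ~> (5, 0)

;; maze.sense(south) ~> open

;; stack.push(south) ~> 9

;; maze.move(south) ~> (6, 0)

;; maze.sense(south) ~> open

;; stack.push(south) ~> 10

;; maze.move(south) ~> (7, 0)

;; maze.sense(east) ~> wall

;; stack.pop() ~> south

;; maze.move(north) ~> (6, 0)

;; maze.sense(east) ~> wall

;; stack.pop() ~> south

;; maze.move(north) ~> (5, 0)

;; maze.sense(east) ~> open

;; stack.push(east) ~> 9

;; maze.move(east) ~> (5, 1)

;; maze.sense(north) ~> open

;; stack.push(north) ~> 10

;; maze.move(north) ~> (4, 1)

;; maze.sense(north) ~> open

;; stack.push(north) ~> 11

;; maze.move(north) ~> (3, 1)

;; maze.sense(east) ~> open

;; stack.push(east) ~> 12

;; maze.move(east) ~> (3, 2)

;; maze.sense(south) ~> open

;; stack.push(south) ~> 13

;; maze.move(south) ~> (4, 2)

;; maze.sense(south) ~> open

;; stack.push(south) ~> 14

;; maze.move(south) ~> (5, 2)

;; maze.sense(south) ~> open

;; stack.push(south) ~> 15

;; maze.move(south) ~> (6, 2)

;; maze.sense(south) ~> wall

;; maze.sense(east) ~> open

;; stack.push(east) ~> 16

;; maze.move(east) ~> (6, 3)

;; maze.sense(south) ~> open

;; stack.push(south) ~> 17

;; maze.move(south) ~> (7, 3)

;; maze.sense(east) ~> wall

;; stack.pop() ~> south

;; maze.move(north) ~> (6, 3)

;; maze.sense(north) ~> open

;; stack.push(north) ~> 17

;; maze.move(north) ~> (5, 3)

;; maze.sense(north) ~> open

;; stack.push(north) ~> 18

;; maze.move(north) ~> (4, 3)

;; maze.sense(north) ~> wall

;; maze.sense(east) ~> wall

;; stack.pop() ~> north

;; maze.move(south) ~> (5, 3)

;; maze.sense(east) ~> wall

;; stack.pop() ~> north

;; maze.move(south) ~> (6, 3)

;; maze.sense(east) ~> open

;; stack.push(east) ~> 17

;; maze.move(east) ~> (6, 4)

;; maze.sense(east) ~> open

;; stack.push(east) ~> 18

;; maze.move(east) ~> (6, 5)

;; maze.sense(south) ~> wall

;; maze.sense(north) ~> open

;; stack.push(north) ~> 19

;; maze.move(north) ~> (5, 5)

;; maze.sense(north) ~> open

;; stack.push(north) ~> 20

;; maze.move(north) ~> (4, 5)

;; maze.sense(north) ~> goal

;; maze.move(north) ~> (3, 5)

Answer: (3, 5)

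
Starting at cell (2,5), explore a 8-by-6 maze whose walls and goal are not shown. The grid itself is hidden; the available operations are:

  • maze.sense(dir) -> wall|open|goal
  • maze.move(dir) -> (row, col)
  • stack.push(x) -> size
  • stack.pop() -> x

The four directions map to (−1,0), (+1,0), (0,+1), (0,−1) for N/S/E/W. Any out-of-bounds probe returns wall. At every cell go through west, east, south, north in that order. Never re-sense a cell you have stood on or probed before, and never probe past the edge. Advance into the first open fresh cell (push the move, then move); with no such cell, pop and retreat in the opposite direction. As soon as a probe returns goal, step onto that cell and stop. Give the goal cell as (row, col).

I use maze.sense with dir='west', → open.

I try stack.push with x='west', giving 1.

Invoking maze.move with dir='west', → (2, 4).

Invoking maze.sense with dir='west', giving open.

I invoke stack.push with x='west', yielding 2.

Then maze.move with dir='west', : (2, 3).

Next I call maze.sense with dir='west', giving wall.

I use maze.sense with dir='south', and see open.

I call stack.push with x='south', : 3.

Invoking maze.move with dir='south', which returns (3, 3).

I call maze.sense with dir='west', giving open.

I invoke stack.push with x='west', giving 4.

I try maze.move with dir='west', yielding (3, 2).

I call maze.sense with dir='west', — result: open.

Then stack.push with x='west', and observe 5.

I call maze.move with dir='west', giving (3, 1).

I invoke maze.sense with dir='west', and observe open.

I run stack.push with x='west', yielding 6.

Using maze.move with dir='west', yielding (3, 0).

Then maze.sense with dir='south', yielding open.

Using stack.push with x='south', and observe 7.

Calling maze.move with dir='south', → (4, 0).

Then maze.sense with dir='east', : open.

Then stack.push with x='east', and observe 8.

Now I run maze.move with dir='east', giving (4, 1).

Next I call maze.sense with dir='east', giving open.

I use stack.push with x='east', → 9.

I try maze.move with dir='east', — result: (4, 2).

I call maze.sense with dir='east', and get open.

Then stack.push with x='east', giving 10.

I run maze.move with dir='east', : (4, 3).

Invoking maze.sense with dir='east', — result: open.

I try stack.push with x='east', yielding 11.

Invoking maze.move with dir='east', which returns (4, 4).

Invoking maze.sense with dir='east', — result: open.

Invoking stack.push with x='east', yielding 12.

Using maze.move with dir='east', yielding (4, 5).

I invoke maze.sense with dir='south', → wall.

Now I run maze.sense with dir='north', → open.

Invoking stack.push with x='north', and get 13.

I run maze.move with dir='north', which returns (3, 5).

I run maze.sense with dir='west', giving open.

I call stack.push with x='west', yielding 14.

I run maze.move with dir='west', and get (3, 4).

I try stack.pop, — result: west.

Then maze.move with dir='east', — result: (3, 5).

Next I call stack.pop, giving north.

I invoke maze.move with dir='south', and observe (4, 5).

Invoking stack.pop(), which returns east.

Next I call maze.move with dir='west', and see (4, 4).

Calling maze.sense with dir='south', yielding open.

I invoke stack.push with x='south', — result: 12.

Then maze.move with dir='south', → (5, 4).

I invoke maze.sense with dir='west', — result: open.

I run stack.push with x='west', yielding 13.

Using maze.move with dir='west', — result: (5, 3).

Next I call maze.sense with dir='west', → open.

Then stack.push with x='west', : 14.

I invoke maze.move with dir='west', and get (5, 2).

I call maze.sense with dir='west', giving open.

Calling stack.push with x='west', giving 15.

Now I run maze.move with dir='west', and observe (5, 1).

I invoke maze.sense with dir='west', and observe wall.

I invoke maze.sense with dir='south', — result: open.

Using stack.push with x='south', and observe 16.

I run maze.move with dir='south', giving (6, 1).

Now I run maze.sense with dir='west', → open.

I invoke stack.push with x='west', → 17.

Then maze.move with dir='west', — result: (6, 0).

I call maze.sense with dir='south', giving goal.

Now I run maze.move with dir='south', and see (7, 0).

Answer: (7, 0)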